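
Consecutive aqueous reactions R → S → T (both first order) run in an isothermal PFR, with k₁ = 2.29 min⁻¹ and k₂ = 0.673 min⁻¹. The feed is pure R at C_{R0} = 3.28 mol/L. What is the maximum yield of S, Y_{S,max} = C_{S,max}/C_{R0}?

0.601

Evaluating C_S at τ_opt = ln(k₂/k₁)/(k₂−k₁) gives C_{S,max}/C_{R0} = (k₁/k₂)^[k₂/(k₂−k₁)].
= (2.29/0.673)^(0.673/(0.673−2.29)) = (3.403)^(-0.4162) = 0.6007.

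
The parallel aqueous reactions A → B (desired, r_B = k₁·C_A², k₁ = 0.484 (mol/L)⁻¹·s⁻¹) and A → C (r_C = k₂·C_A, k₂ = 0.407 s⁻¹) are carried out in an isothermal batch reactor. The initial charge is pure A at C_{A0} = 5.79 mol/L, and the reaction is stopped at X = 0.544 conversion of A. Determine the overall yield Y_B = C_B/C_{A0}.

0.450

C_A = C_{A0}(1−X) = 2.640 mol/L.
Along a PFR/batch, dC_C/dC_A = −r_C/(r_B+r_C) = −k₂/(k₂+k₁·C_A).
Integrating from C_{A0} to C_A: C_C = (0.407/0.484)·ln[(0.407+0.484·5.79)/(0.407+0.484·2.64)] = 0.8409·ln(3.209/1.685) = 0.5419 mol/L.
Then C_B = (C_{A0}−C_A) − C_C = 3.150 − 0.5419 = 2.608 mol/L.
Y_B = C_B/C_{A0} = 2.608/5.79 = 0.450.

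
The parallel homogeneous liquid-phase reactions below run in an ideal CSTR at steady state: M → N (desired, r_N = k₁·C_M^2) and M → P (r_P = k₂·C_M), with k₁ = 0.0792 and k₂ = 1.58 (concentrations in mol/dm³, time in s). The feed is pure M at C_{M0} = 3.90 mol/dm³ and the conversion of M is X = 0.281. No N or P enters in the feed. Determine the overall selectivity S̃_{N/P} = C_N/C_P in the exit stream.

0.141

Exit C_M = C_{M0}(1−X) = 3.90×0.719 = 2.804 mol/dm³.
Rates in a CSTR are evaluated at the outlet concentration: r_N = 0.0792×2.804^2 = 0.6227, r_P = 1.58×2.804 = 4.430.
Overall selectivity = C_N/C_P = r_Nτ/(r_Pτ) = r_N/r_P = 0.141.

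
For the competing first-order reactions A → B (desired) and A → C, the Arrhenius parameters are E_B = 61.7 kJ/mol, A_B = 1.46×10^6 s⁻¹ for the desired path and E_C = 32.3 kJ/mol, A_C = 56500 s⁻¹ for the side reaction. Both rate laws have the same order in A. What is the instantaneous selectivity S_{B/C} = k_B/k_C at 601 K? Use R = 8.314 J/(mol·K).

0.0719

With equal orders, S_{B/C} = k_B/k_C = (A_B/A_C)·exp[(E_C−E_B)/(RT)].
(E_C−E_B)/(RT) = (32.3−61.7)×10³/(8.314×601) = -29400/4997 = -5.884.
k_B/k_C = (1.46×10^6/56500)·exp(-5.884) = 25.84 × 0.002784 = 0.0719.
Since E_B > E_C, raising the temperature improves selectivity toward B.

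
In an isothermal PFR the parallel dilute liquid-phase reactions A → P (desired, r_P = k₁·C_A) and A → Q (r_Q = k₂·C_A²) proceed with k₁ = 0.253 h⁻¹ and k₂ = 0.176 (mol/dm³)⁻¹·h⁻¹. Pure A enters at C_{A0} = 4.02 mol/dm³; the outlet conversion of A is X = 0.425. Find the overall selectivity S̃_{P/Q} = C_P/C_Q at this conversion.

C_A = C_{A0}(1−X) = 2.311 mol/dm³.
Along a PFR/batch, dC_P/dC_A = −r_P/(r_P+r_Q) = −k₁/(k₁+k₂·C_A).
Integrating from C_{A0} to C_A: C_P = (0.253/0.176)·ln[(0.253+0.176·4.02)/(0.253+0.176·2.31)] = 1.438·ln(0.9605/0.6598) = 0.5398 mol/dm³.
C_Q = (C_{A0}−C_A)−C_P = 1.169 mol/dm³; S̃_{P/Q} = 0.5398/1.169 = 0.462.

0.462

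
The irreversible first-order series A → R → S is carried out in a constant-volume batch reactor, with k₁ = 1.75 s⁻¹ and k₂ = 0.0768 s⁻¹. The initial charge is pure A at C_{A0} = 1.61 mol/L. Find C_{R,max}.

1.39 mol/L

At the optimum, C_{R,max}/C_{A0} = (k₁/k₂)^[k₂/(k₂−k₁)].
= (1.75/0.0768)^(0.0768/(0.0768−1.75)) = (22.79)^(-0.04590) = 0.8663.
C_{R,max} = 0.8663×1.61 = 1.39 mol/L.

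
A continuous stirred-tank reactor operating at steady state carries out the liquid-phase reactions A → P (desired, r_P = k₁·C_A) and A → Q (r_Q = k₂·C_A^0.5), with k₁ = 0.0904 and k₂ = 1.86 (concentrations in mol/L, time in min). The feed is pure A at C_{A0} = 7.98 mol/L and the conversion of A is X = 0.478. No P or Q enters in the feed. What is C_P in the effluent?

0.344 mol/L

Exit C_A = C_{A0}(1−X) = 7.98×0.522 = 4.166 mol/L.
A CSTR operates uniformly at the exit composition, giving r_P = 0.3766 and r_Q = 3.796 (each k·C_A^n at C_A = 4.166).
Fraction of consumed A going to P: r_P/(r_P+r_Q) = 0.09024.
C_P = 0.09024·C_{A0}·X = 0.09024×7.98×0.478 = 0.344 mol/L.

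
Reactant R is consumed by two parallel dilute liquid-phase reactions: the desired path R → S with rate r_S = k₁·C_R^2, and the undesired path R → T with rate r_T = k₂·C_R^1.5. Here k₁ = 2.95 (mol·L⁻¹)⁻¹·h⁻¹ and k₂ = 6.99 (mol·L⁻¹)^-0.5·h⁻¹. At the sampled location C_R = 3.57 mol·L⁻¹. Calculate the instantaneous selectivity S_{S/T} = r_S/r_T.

0.797

S_{S/T} = r_S/r_T = (k₁·C_R^2)/(k₂·C_R^1.5) = (k₁/k₂)·C_R^0.5.
= (2.95×3.570^2) / (6.99×3.570^1.5) = 37.60/47.15 = 0.797.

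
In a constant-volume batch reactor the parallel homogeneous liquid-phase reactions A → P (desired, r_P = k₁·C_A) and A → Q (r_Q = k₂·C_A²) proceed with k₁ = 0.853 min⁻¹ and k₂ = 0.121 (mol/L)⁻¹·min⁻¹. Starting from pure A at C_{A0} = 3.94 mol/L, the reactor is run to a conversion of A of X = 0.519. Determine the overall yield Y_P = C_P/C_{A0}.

C_A = C_{A0}(1−X) = 1.895 mol/L.
Along a PFR/batch, dC_P/dC_A = −r_P/(r_P+r_Q) = −k₁/(k₁+k₂·C_A).
Integrating from C_{A0} to C_A: C_P = (0.853/0.121)·ln[(0.853+0.121·3.94)/(0.853+0.121·1.90)] = 7.050·ln(1.330/1.082) = 1.451 mol/L.
Y_P = C_P/C_{A0} = 1.451/3.94 = 0.368.

0.368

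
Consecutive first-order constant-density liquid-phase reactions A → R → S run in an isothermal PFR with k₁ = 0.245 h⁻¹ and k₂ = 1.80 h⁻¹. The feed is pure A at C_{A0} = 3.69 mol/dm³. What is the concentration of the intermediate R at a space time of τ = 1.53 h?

0.363 mol/dm³

Solving the coupled first-order balances gives C_R(τ) = [k₁/(k₂−k₁)]·C_{A0}·(e^(−k₁τ) − e^(−k₂τ)).
e^(−k₁τ) = e^(−0.245×1.53) = e^(−0.3749) = 0.6874; e^(−k₂τ) = e^(−2.754) = 0.06367.
C_R = 0.245×3.69/(1.80−0.245) × (0.6874−0.06367) = 0.5814×0.6237 = 0.3626 mol/dm³.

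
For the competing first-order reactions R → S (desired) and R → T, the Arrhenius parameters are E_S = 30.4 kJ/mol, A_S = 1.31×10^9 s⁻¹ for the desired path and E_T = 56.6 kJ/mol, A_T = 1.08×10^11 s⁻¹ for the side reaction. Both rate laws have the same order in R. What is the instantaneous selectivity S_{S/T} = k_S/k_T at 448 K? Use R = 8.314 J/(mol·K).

13.8

k_S/k_T = (A_S/A_T)·exp[−(E_S−E_T)/(RT)] = (A_S/A_T)·exp[(E_T−E_S)/(RT)].
(E_T−E_S)/(RT) = (56.6−30.4)×10³/(8.314×448) = 26200/3725 = 7.034.
k_S/k_T = (1.31×10^9/1.08×10^11)·exp(7.034) = 0.01213 × 1135 = 13.8.
Since E_S < E_T, lowering the temperature improves selectivity toward S.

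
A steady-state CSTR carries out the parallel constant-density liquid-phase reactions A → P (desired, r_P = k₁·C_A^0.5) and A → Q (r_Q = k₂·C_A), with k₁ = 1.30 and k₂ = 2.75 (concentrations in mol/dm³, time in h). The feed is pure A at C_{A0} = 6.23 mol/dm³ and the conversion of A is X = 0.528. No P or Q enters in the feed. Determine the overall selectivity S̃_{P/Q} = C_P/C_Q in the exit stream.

0.276

Exit C_A = C_{A0}(1−X) = 6.23×0.472 = 2.941 mol/dm³.
Rates in a CSTR are evaluated at the outlet concentration: r_P = 1.30×2.941^0.5 = 2.229, r_Q = 2.75×2.941 = 8.087.
Overall selectivity = C_P/C_Q = r_Pτ/(r_Qτ) = r_P/r_Q = 0.276.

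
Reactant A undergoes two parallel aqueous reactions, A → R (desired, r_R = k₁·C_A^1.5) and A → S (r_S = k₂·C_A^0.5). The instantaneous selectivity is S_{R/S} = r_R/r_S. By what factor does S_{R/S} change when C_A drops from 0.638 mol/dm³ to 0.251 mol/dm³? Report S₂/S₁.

0.393

S_{R/S} = (k₁/k₂)·C_A, so S₂/S₁ = (C_{A,2}/C_{A,1}).
= 0.251/0.638 = 0.393.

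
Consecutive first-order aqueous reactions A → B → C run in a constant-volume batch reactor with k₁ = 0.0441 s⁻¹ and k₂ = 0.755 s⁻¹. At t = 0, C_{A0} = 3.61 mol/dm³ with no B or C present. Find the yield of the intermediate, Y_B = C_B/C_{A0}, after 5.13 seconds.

0.0482

Solving the coupled first-order balances gives C_B(t) = [k₁/(k₂−k₁)]·C_{A0}·(e^(−k₁t) − e^(−k₂t)).
e^(−k₁t) = e^(−0.0441×5.13) = e^(−0.2262) = 0.7975; e^(−k₂t) = e^(−3.873) = 0.02079.
C_B = 0.0441×3.61/(0.755−0.0441) × (0.7975−0.02079) = 0.2239×0.7767 = 0.1739 mol/dm³.
Y_B = C_B/C_{A0} = 0.1739/3.61 = 0.0482.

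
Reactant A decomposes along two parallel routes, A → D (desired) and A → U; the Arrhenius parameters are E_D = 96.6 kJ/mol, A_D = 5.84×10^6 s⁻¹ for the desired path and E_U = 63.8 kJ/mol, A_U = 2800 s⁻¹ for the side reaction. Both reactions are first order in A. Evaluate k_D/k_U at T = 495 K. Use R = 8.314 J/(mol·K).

With equal orders, S_{D/U} = k_D/k_U = (A_D/A_U)·exp[(E_U−E_D)/(RT)].
(E_U−E_D)/(RT) = (63.8−96.6)×10³/(8.314×495) = -32800/4115 = -7.970.
k_D/k_U = (5.84×10^6/2800)·exp(-7.970) = 2086 × 3.457×10^-4 = 0.721.

0.721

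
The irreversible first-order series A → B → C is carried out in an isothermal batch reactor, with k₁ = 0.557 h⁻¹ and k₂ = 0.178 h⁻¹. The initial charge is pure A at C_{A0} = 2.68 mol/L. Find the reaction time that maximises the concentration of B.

3.01 h

For first-order series the maximum of C_B occurs at t_opt = ln(k₂/k₁)/(k₂−k₁).
= ln(0.178/0.557)/(0.178−0.557) = ln(0.3196)/-0.3790 = -1.141/-0.3790 = 3.01 h.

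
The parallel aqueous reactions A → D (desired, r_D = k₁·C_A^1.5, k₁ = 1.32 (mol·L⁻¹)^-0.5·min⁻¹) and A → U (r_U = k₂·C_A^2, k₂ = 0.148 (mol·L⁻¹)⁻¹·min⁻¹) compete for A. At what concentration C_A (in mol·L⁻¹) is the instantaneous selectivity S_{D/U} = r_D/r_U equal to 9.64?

0.856 mol·L⁻¹

S_{D/U} = (k₁/k₂)·C_A^-0.5 ⇒ C_A = (S·k₂/k₁)^(-2).
= (9.64×0.148/1.32)^(-2) = (1.081)^(-2) = 0.856 mol·L⁻¹.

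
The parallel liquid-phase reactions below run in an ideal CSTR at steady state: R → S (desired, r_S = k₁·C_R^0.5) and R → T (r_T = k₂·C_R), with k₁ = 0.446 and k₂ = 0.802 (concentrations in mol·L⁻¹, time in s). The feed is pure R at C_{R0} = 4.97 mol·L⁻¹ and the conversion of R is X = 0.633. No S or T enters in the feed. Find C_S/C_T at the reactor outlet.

0.412

Exit C_R = C_{R0}(1−X) = 4.97×0.367 = 1.824 mol·L⁻¹.
In a CSTR the entire volume is at exit conditions, so r_S = 0.446×1.824^0.5 = 0.6023 and r_T = 0.802×1.824 = 1.463.
Overall selectivity = C_S/C_T = r_Sτ/(r_Tτ) = r_S/r_T = 0.412.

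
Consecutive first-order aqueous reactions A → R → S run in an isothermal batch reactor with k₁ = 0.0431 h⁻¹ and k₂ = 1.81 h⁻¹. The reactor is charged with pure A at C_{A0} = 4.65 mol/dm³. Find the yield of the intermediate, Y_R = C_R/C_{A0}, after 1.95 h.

0.0217

Solving the coupled first-order balances gives C_R(t) = [k₁/(k₂−k₁)]·C_{A0}·(e^(−k₁t) − e^(−k₂t)).
e^(−k₁t) = e^(−0.0431×1.95) = e^(−0.08404) = 0.9194; e^(−k₂t) = e^(−3.530) = 0.02932.
C_R = 0.0431×4.65/(1.81−0.0431) × (0.9194−0.02932) = 0.1134×0.8901 = 0.1010 mol/dm³.
Y_R = C_R/C_{A0} = 0.1010/4.65 = 0.0217.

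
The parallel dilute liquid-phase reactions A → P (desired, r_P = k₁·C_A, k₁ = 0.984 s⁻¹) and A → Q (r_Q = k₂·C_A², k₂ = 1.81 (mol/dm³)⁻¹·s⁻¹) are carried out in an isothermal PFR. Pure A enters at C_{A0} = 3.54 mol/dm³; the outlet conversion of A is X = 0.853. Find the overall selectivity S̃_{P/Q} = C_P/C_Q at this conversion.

C_A = C_{A0}(1−X) = 0.5204 mol/dm³.
Along a PFR/batch, dC_P/dC_A = −r_P/(r_P+r_Q) = −k₁/(k₁+k₂·C_A).
Integrating from C_{A0} to C_A: C_P = (0.984/1.81)·ln[(0.984+1.81·3.54)/(0.984+1.81·0.520)] = 0.5436·ln(7.391/1.926) = 0.7312 mol/dm³.
C_Q = (C_{A0}−C_A)−C_P = 2.288 mol/dm³; S̃_{P/Q} = 0.7312/2.288 = 0.320.

0.320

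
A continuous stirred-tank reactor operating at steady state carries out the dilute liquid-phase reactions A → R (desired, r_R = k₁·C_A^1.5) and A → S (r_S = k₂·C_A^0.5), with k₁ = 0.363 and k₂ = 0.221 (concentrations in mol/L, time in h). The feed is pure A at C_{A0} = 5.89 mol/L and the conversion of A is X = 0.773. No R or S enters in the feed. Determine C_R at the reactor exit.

Exit C_A = C_{A0}(1−X) = 5.89×0.227 = 1.337 mol/L.
A CSTR operates uniformly at the exit composition, giving r_R = 0.5612 and r_S = 0.2555 (each k·C_A^n at C_A = 1.337).
Fraction of consumed A going to R: r_R/(r_R+r_S) = 0.6871.
C_R = 0.6871·C_{A0}·X = 0.6871×5.89×0.773 = 3.13 mol/L.

3.13 mol/L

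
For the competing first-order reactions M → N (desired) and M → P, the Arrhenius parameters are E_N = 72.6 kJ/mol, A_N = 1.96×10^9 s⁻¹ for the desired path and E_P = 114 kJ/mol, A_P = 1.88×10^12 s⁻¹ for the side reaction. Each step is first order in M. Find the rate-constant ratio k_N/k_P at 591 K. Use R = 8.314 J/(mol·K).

4.76

k_N/k_P = (A_N/A_P)·exp[−(E_N−E_P)/(RT)] = (A_N/A_P)·exp[(E_P−E_N)/(RT)].
(E_P−E_N)/(RT) = (114−72.6)×10³/(8.314×591) = 41400/4914 = 8.426.
k_N/k_P = (1.96×10^9/1.88×10^12)·exp(8.426) = 0.001043 × 4563 = 4.76.
Since E_N < E_P, lowering the temperature improves selectivity toward N.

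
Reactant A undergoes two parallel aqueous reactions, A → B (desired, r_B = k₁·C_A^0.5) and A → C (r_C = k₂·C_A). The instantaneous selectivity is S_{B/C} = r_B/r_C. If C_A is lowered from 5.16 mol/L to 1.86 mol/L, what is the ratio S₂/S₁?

1.67

S_{B/C} = (k₁/k₂)·C_A^-0.5, so S₂/S₁ = (C_{A,2}/C_{A,1})^-0.5.
= (1.86/5.16)^(-0.5) = (0.3605)^(-0.5) = 1.67.
Selectivity toward B rises as C_A falls — low-concentration operation is favoured.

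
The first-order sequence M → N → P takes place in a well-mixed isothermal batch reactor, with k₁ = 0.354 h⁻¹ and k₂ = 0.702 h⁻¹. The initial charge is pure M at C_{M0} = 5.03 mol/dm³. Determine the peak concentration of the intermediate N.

1.26 mol/dm³

Evaluating C_N at t_opt = ln(k₂/k₁)/(k₂−k₁) gives C_{N,max}/C_{M0} = (k₁/k₂)^[k₂/(k₂−k₁)].
= (0.354/0.702)^(0.702/(0.702−0.354)) = (0.5043)^(2.017) = 0.2513.
C_{N,max} = 0.2513×5.03 = 1.26 mol/dm³.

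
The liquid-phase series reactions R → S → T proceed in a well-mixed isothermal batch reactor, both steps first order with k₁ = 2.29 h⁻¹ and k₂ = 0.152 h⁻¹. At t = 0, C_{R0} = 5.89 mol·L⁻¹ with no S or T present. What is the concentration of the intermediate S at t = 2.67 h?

4.19 mol·L⁻¹

The intermediate concentration in a first-order A→B→C sequence is C_S = k₁C_{R0}(e^(−k₁t) − e^(−k₂t))/(k₂−k₁).
e^(−k₁t) = e^(−2.29×2.67) = e^(−6.114) = 0.002211; e^(−k₂t) = e^(−0.4058) = 0.6664.
C_S = 2.29×5.89/(0.152−2.29) × (0.002211−0.6664) = (-6.309)×(-0.6642) = 4.190 mol·L⁻¹.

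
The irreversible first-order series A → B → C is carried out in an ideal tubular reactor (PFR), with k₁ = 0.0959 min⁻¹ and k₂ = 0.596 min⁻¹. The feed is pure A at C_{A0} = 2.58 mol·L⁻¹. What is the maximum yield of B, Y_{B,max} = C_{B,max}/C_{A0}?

Evaluating C_B at τ_opt = ln(k₂/k₁)/(k₂−k₁) gives C_{B,max}/C_{A0} = (k₁/k₂)^[k₂/(k₂−k₁)].
= (0.0959/0.596)^(0.596/(0.596−0.0959)) = (0.1609)^(1.192) = 0.1134.

0.113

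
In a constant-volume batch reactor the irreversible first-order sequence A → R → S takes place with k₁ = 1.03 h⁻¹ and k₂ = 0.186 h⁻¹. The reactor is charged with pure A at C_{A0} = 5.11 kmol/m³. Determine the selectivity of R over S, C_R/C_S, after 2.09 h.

3.46

The intermediate concentration in a first-order A→B→C sequence is C_R = k₁C_{A0}(e^(−k₁t) − e^(−k₂t))/(k₂−k₁).
e^(−k₁t) = e^(−1.03×2.09) = e^(−2.153) = 0.1162; e^(−k₂t) = e^(−0.3887) = 0.6779.
C_R = 1.03×5.11/(0.186−1.03) × (0.1162−0.6779) = (-6.236)×(-0.5617) = 3.503 kmol/m³.
C_A = C_{A0}e^(−k₁t) = 0.5936 kmol/m³, so C_S = C_{A0}−C_A−C_R = 1.013 kmol/m³; C_R/C_S = 3.46.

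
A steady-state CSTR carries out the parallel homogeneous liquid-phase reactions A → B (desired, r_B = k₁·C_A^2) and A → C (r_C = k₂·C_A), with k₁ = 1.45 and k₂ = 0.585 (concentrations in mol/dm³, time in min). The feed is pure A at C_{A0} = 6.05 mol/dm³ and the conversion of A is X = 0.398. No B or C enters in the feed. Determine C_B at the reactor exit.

2.17 mol/dm³

Exit C_A = C_{A0}(1−X) = 6.05×0.602 = 3.642 mol/dm³.
A CSTR operates uniformly at the exit composition, giving r_B = 19.23 and r_C = 2.131 (each k·C_A^n at C_A = 3.642).
Fraction of consumed A going to B: r_B/(r_B+r_C) = 0.9003.
C_B = 0.9003·C_{A0}·X = 0.9003×6.05×0.398 = 2.17 mol/dm³.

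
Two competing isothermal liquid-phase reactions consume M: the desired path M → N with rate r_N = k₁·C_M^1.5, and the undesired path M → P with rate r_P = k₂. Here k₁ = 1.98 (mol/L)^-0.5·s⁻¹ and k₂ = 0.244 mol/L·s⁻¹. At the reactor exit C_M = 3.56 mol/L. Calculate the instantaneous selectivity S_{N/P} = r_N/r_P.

54.5

S_{N/P} = r_N/r_P = (k₁·C_M^1.5)/(k₂) = (k₁/k₂)·C_M^1.5.
= (1.98×3.560^1.5) / (0.244) = 13.30/0.2440 = 54.5.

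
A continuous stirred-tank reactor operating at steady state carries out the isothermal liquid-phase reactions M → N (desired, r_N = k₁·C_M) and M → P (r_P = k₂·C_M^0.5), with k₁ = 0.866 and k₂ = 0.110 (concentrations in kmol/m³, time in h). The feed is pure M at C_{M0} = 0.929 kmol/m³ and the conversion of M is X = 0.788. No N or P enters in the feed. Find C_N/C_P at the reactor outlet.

Exit C_M = C_{M0}(1−X) = 0.929×0.212 = 0.1969 kmol/m³.
A CSTR operates uniformly at the exit composition, giving r_N = 0.1706 and r_P = 0.04882 (each k·C_M^n at C_M = 0.1969).
Overall selectivity = C_N/C_P = r_Nτ/(r_Pτ) = r_N/r_P = 3.49.

3.49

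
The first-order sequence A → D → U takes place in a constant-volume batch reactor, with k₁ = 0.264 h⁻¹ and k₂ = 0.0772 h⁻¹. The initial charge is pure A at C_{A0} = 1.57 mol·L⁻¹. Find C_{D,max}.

For a first-order series the maximum intermediate yield is C_{D,max}/C_{A0} = (k₁/k₂)^[k₂/(k₂−k₁)].
= (0.264/0.0772)^(0.0772/(0.0772−0.264)) = (3.420)^(-0.4133) = 0.6016.
C_{D,max} = 0.6016×1.57 = 0.945 mol·L⁻¹.

0.945 mol·L⁻¹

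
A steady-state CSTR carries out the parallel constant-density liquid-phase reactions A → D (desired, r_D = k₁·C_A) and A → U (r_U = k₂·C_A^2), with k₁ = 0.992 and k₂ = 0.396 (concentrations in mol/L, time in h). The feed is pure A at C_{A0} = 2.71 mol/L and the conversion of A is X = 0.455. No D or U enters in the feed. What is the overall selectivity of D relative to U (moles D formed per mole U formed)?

Exit C_A = C_{A0}(1−X) = 2.71×0.545 = 1.477 mol/L.
In a CSTR the entire volume is at exit conditions, so r_D = 0.992×1.477 = 1.465 and r_U = 0.396×1.477^2 = 0.8638.
Overall selectivity = C_D/C_U = r_Dτ/(r_Uτ) = r_D/r_U = 1.70.

1.70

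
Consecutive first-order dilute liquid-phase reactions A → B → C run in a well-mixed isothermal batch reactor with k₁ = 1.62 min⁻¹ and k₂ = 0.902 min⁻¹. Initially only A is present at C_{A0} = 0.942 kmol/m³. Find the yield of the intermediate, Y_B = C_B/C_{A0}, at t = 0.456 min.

0.418

Solving the coupled first-order balances gives C_B(t) = [k₁/(k₂−k₁)]·C_{A0}·(e^(−k₁t) − e^(−k₂t)).
e^(−k₁t) = e^(−1.62×0.456) = e^(−0.7387) = 0.4777; e^(−k₂t) = e^(−0.4113) = 0.6628.
C_B = 1.62×0.942/(0.902−1.62) × (0.4777−0.6628) = (-2.125)×(-0.1851) = 0.3933 kmol/m³.
Y_B = C_B/C_{A0} = 0.3933/0.942 = 0.418.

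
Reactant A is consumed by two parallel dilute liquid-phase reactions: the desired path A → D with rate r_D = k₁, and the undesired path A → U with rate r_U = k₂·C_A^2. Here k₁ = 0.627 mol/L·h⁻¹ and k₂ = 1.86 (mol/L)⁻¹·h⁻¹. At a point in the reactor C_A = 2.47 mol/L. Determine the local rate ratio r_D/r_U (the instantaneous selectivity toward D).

0.0553

S_{D/U} = r_D/r_U = (k₁)/(k₂·C_A^2) = (k₁/k₂)·C_A^-2.
= (0.627) / (1.86×2.470^2) = 0.6270/11.35 = 0.0553.
The undesired path is higher order in A, so low C_A (CSTR or dilute feed) favours D.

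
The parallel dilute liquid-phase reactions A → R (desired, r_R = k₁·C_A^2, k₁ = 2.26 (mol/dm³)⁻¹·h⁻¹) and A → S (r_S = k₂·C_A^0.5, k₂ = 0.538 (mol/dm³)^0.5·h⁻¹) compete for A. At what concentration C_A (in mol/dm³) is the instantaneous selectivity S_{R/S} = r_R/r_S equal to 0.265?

S_{R/S} = (k₁/k₂)·C_A^1.5 ⇒ C_A = (S·k₂/k₁)^(1/1.5).
= (0.265×0.538/2.26)^(0.6667) = (0.06308)^(0.6667) = 0.158 mol/dm³.

0.158 mol/dm³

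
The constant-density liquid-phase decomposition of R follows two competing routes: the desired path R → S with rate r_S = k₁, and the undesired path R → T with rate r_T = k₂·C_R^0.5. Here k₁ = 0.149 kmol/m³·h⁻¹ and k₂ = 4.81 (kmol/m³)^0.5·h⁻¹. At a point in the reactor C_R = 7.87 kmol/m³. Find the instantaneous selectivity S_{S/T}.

S_{S/T} = r_S/r_T = (k₁)/(k₂·C_R^0.5) = (k₁/k₂)·C_R^-0.5.
= (0.149) / (4.81×7.870^0.5) = 0.1490/13.49 = 0.0110.

0.0110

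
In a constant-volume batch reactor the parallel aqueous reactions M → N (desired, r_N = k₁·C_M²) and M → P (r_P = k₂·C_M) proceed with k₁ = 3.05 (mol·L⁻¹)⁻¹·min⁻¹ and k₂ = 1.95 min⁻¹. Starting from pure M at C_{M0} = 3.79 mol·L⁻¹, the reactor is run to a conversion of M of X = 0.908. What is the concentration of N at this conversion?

2.48 mol·L⁻¹

C_M = C_{M0}(1−X) = 0.3487 mol·L⁻¹.
Along a PFR/batch, dC_P/dC_M = −r_P/(r_N+r_P) = −k₂/(k₂+k₁·C_M).
Integrating from C_{M0} to C_M: C_P = (1.95/3.05)·ln[(1.95+3.05·3.79)/(1.95+3.05·0.349)] = 0.6393·ln(13.51/3.013) = 0.9592 mol·L⁻¹.
Then C_N = (C_{M0}−C_M) − C_P = 3.441 − 0.9592 = 2.482 mol·L⁻¹.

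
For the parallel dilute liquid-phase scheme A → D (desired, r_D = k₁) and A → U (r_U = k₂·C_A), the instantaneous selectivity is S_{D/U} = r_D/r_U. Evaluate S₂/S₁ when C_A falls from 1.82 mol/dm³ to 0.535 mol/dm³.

S_{D/U} = (k₁/k₂)·C_A⁻¹, so S₂/S₁ = (C_{A,2}/C_{A,1})⁻¹.
= 1.82/0.535 = 3.40.

3.40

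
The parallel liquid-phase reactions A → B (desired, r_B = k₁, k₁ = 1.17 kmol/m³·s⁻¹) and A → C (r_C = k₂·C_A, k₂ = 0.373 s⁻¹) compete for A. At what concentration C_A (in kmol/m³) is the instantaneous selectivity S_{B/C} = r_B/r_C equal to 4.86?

0.645 kmol/m³

S_{B/C} = (k₁/k₂)·C_A⁻¹ ⇒ C_A = (S·k₂/k₁)^(-1).
= (4.86×0.373/1.17)^(-1) = (1.549)^(-1) = 0.645 kmol/m³.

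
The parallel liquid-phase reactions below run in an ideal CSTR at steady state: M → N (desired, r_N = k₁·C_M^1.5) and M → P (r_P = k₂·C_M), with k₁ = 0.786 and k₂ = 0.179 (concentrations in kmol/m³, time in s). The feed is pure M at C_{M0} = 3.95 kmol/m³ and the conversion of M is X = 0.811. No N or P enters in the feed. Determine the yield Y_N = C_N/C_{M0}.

0.642

Exit C_M = C_{M0}(1−X) = 3.95×0.189 = 0.7465 kmol/m³.
Rates in a CSTR are evaluated at the outlet concentration: r_N = 0.786×0.7465^1.5 = 0.5070, r_P = 0.179×0.7465 = 0.1336.
Fraction of consumed M going to N: r_N/(r_N+r_P) = 0.7914.
C_N = 0.7914·C_{M0}·X = 0.7914×3.95×0.811 = 2.54 kmol/m³; Y_N = C_N/C_{M0} = 0.642.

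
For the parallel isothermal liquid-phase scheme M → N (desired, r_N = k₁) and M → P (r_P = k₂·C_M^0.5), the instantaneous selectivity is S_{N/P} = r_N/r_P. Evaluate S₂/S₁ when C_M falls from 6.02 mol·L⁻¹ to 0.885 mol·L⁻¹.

S_{N/P} = (k₁/k₂)·C_M^-0.5, so S₂/S₁ = (C_{M,2}/C_{M,1})^-0.5.
= (0.885/6.02)^(-0.5) = (0.1470)^(-0.5) = 2.61.
Selectivity toward N rises as C_M falls — low-concentration operation is favoured.

2.61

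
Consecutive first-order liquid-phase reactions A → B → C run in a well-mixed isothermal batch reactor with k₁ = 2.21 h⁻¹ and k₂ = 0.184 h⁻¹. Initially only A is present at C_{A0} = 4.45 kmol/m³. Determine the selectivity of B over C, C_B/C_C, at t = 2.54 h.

The intermediate concentration in a first-order A→B→C sequence is C_B = k₁C_{A0}(e^(−k₁t) − e^(−k₂t))/(k₂−k₁).
e^(−k₁t) = e^(−2.21×2.54) = e^(−5.613) = 0.003649; e^(−k₂t) = e^(−0.4674) = 0.6267.
C_B = 2.21×4.45/(0.184−2.21) × (0.003649−0.6267) = (-4.854)×(-0.6230) = 3.024 kmol/m³.
C_A = C_{A0}e^(−k₁t) = 0.01624 kmol/m³, so C_C = C_{A0}−C_A−C_B = 1.410 kmol/m³; C_B/C_C = 2.15.

2.15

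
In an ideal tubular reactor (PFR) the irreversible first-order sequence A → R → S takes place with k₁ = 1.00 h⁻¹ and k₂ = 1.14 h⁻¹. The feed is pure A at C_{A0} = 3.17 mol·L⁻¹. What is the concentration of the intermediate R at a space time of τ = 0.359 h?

0.775 mol·L⁻¹

For first-order series with pure A initially, C_R(τ) = k₁C_{A0}/(k₂−k₁)·(e^(−k₁τ) − e^(−k₂τ)).
e^(−k₁τ) = e^(−1.00×0.359) = e^(−0.3590) = 0.6984; e^(−k₂τ) = e^(−0.4093) = 0.6641.
C_R = 1.00×3.17/(1.14−1.00) × (0.6984−0.6641) = 22.64×0.03423 = 0.7751 mol·L⁻¹.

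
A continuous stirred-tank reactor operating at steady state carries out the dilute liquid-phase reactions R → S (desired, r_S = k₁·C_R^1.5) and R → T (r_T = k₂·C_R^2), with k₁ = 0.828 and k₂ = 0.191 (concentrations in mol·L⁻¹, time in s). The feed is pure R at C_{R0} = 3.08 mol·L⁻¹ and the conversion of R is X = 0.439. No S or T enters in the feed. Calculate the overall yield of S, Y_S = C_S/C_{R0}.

0.337

Exit C_R = C_{R0}(1−X) = 3.08×0.561 = 1.728 mol·L⁻¹.
Rates in a CSTR are evaluated at the outlet concentration: r_S = 0.828×1.728^1.5 = 1.881, r_T = 0.191×1.728^2 = 0.5702.
Fraction of consumed R going to S: r_S/(r_S+r_T) = 0.7673.
C_S = 0.7673·C_{R0}·X = 0.7673×3.08×0.439 = 1.04 mol·L⁻¹; Y_S = C_S/C_{R0} = 0.337.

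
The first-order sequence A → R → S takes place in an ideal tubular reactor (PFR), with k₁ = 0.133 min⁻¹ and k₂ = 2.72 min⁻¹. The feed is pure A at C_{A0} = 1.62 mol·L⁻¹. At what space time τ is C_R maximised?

For first-order series the maximum of C_R occurs at τ_opt = ln(k₂/k₁)/(k₂−k₁).
= ln(2.72/0.133)/(2.72−0.133) = ln(20.45)/2.587 = 3.018/2.587 = 1.17 min.

1.17 min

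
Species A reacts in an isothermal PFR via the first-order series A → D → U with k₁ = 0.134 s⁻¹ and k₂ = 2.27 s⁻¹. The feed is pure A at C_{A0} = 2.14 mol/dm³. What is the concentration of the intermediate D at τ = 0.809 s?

Solving the coupled first-order balances gives C_D(τ) = [k₁/(k₂−k₁)]·C_{A0}·(e^(−k₁τ) − e^(−k₂τ)).
e^(−k₁τ) = e^(−0.134×0.809) = e^(−0.1084) = 0.8973; e^(−k₂τ) = e^(−1.836) = 0.1594.
C_D = 0.134×2.14/(2.27−0.134) × (0.8973−0.1594) = 0.1343×0.7379 = 0.09906 mol/dm³.

0.0991 mol/dm³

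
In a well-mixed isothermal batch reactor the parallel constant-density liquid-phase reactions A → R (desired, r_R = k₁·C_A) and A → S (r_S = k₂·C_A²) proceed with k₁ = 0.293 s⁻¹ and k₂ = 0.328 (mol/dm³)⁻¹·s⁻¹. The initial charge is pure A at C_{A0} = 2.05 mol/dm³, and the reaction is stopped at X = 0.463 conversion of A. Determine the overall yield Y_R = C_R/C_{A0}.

0.170

C_A = C_{A0}(1−X) = 1.101 mol/dm³.
Along a PFR/batch, dC_R/dC_A = −r_R/(r_R+r_S) = −k₁/(k₁+k₂·C_A).
Integrating from C_{A0} to C_A: C_R = (0.293/0.328)·ln[(0.293+0.328·2.05)/(0.293+0.328·1.10)] = 0.8933·ln(0.9654/0.6541) = 0.3478 mol/dm³.
Y_R = C_R/C_{A0} = 0.3478/2.05 = 0.170.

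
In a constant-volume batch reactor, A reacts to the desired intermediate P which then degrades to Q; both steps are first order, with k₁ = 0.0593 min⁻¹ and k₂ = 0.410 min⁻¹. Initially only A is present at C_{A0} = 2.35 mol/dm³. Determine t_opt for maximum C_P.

For first-order series the maximum of C_P occurs at t_opt = ln(k₂/k₁)/(k₂−k₁).
= ln(0.410/0.0593)/(0.410−0.0593) = ln(6.914)/0.3507 = 1.934/0.3507 = 5.51 min.

5.51 min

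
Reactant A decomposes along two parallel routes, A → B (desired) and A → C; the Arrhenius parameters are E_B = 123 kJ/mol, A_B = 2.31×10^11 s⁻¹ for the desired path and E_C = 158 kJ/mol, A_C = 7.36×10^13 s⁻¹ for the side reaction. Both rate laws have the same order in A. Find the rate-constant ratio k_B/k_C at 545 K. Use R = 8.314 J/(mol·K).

Since both paths have the same order in A, the concentration cancels and S_{B/C} = k_B/k_C = (A_B/A_C)·exp[(E_C−E_B)/(RT)].
(E_C−E_B)/(RT) = (158−123)×10³/(8.314×545) = 35000/4531 = 7.724.
k_B/k_C = (2.31×10^11/7.36×10^13)·exp(7.724) = 0.003139 × 2263 = 7.10.

7.10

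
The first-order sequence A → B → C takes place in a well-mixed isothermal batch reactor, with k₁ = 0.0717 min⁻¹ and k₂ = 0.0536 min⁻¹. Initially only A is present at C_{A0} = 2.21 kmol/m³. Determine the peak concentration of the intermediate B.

0.934 kmol/m³

Evaluating C_B at t_opt = ln(k₂/k₁)/(k₂−k₁) gives C_{B,max}/C_{A0} = (k₁/k₂)^[k₂/(k₂−k₁)].
= (0.0717/0.0536)^(0.0536/(0.0536−0.0717)) = (1.338)^(-2.961) = 0.4225.
C_{B,max} = 0.4225×2.21 = 0.934 kmol/m³.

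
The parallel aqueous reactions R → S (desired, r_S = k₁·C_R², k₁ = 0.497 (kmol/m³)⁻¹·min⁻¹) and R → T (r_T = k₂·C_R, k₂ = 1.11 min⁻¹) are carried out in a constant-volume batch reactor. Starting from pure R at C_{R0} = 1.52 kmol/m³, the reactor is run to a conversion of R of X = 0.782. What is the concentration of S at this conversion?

0.338 kmol/m³

C_R = C_{R0}(1−X) = 0.3314 kmol/m³.
Along a PFR/batch, dC_T/dC_R = −r_T/(r_S+r_T) = −k₂/(k₂+k₁·C_R).
Integrating from C_{R0} to C_R: C_T = (1.11/0.497)·ln[(1.11+0.497·1.52)/(1.11+0.497·0.331)] = 2.233·ln(1.865/1.275) = 0.8505 kmol/m³.
Then C_S = (C_{R0}−C_R) − C_T = 1.189 − 0.8505 = 0.3382 kmol/m³.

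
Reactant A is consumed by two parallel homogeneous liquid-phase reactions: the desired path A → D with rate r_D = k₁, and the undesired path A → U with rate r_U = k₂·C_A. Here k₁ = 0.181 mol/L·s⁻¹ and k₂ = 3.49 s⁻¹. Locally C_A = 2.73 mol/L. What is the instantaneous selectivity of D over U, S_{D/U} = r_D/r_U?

S_{D/U} = r_D/r_U = (k₁)/(k₂·C_A) = (k₁/k₂)·C_A⁻¹.
= (0.181) / (3.49×2.730) = 0.1810/9.528 = 0.0190.
The undesired path is higher order in A, so low C_A (CSTR or dilute feed) favours D.

0.0190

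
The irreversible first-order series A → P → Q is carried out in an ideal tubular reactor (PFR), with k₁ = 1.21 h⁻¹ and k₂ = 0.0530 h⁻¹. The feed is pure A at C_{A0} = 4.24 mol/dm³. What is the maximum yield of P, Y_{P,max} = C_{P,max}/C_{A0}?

0.867

For a first-order series the maximum intermediate yield is C_{P,max}/C_{A0} = (k₁/k₂)^[k₂/(k₂−k₁)].
= (1.21/0.0530)^(0.0530/(0.0530−1.21)) = (22.83)^(-0.04581) = 0.8665.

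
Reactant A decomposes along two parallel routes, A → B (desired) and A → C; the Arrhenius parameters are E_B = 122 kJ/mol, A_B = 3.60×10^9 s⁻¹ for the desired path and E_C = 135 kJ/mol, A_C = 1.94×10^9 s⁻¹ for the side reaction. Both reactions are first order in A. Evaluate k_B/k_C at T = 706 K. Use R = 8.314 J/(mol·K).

k_B/k_C = (A_B/A_C)·exp[−(E_B−E_C)/(RT)] = (A_B/A_C)·exp[(E_C−E_B)/(RT)].
(E_C−E_B)/(RT) = (135−122)×10³/(8.314×706) = 13000/5870 = 2.215.
k_B/k_C = (3.60×10^9/1.94×10^9)·exp(2.215) = 1.856 × 9.159 = 17.0.

17.0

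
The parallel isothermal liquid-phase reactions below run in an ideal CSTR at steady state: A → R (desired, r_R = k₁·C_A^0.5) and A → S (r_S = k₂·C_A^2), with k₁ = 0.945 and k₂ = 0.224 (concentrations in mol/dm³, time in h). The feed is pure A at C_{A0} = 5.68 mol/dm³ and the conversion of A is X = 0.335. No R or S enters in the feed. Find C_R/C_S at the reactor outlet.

Exit C_A = C_{A0}(1−X) = 5.68×0.665 = 3.777 mol/dm³.
Rates in a CSTR are evaluated at the outlet concentration: r_R = 0.945×3.777^0.5 = 1.837, r_S = 0.224×3.777^2 = 3.196.
Overall selectivity = C_R/C_S = r_Rτ/(r_Sτ) = r_R/r_S = 0.575.

0.575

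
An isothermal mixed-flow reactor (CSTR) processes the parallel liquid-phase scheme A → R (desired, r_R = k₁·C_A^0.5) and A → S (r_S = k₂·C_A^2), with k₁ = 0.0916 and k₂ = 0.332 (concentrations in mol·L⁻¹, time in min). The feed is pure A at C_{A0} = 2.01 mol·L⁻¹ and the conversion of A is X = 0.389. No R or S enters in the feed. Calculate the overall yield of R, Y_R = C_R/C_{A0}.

Exit C_A = C_{A0}(1−X) = 2.01×0.611 = 1.228 mol·L⁻¹.
Rates in a CSTR are evaluated at the outlet concentration: r_R = 0.0916×1.228^0.5 = 0.1015, r_S = 0.332×1.228^2 = 0.5007.
Fraction of consumed A going to R: r_R/(r_R+r_S) = 0.1686.
C_R = 0.1686·C_{A0}·X = 0.1686×2.01×0.389 = 0.132 mol·L⁻¹; Y_R = C_R/C_{A0} = 0.0656.

0.0656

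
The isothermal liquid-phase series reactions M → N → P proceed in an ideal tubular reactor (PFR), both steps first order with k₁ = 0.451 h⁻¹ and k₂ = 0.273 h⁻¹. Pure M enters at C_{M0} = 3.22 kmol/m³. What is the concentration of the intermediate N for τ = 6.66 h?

For first-order series with pure M initially, C_N(τ) = k₁C_{M0}/(k₂−k₁)·(e^(−k₁τ) − e^(−k₂τ)).
e^(−k₁τ) = e^(−0.451×6.66) = e^(−3.004) = 0.04961; e^(−k₂τ) = e^(−1.818) = 0.1623.
C_N = 0.451×3.22/(0.273−0.451) × (0.04961−0.1623) = (-8.159)×(-0.1127) = 0.9196 kmol/m³.

0.920 kmol/m³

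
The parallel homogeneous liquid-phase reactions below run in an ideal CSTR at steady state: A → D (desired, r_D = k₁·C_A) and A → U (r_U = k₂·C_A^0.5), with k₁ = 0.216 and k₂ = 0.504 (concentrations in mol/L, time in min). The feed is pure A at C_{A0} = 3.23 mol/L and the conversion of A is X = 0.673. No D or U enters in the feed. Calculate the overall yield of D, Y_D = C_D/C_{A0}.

Exit C_A = C_{A0}(1−X) = 3.23×0.327 = 1.056 mol/L.
In a CSTR the entire volume is at exit conditions, so r_D = 0.216×1.056 = 0.2281 and r_U = 0.504×1.056^0.5 = 0.5180.
Fraction of consumed A going to D: r_D/(r_D+r_U) = 0.3058.
C_D = 0.3058·C_{A0}·X = 0.3058×3.23×0.673 = 0.665 mol/L; Y_D = C_D/C_{A0} = 0.206.

0.206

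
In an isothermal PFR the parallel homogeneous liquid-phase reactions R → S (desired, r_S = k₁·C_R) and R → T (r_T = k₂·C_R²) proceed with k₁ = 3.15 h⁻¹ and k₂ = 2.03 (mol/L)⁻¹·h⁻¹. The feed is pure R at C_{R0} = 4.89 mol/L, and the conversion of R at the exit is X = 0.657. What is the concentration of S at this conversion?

C_R = C_{R0}(1−X) = 1.677 mol/L.
Along a PFR/batch, dC_S/dC_R = −r_S/(r_S+r_T) = −k₁/(k₁+k₂·C_R).
Integrating from C_{R0} to C_R: C_S = (3.15/2.03)·ln[(3.15+2.03·4.89)/(3.15+2.03·1.68)] = 1.552·ln(13.08/6.555) = 1.072 mol/L.

1.07 mol/L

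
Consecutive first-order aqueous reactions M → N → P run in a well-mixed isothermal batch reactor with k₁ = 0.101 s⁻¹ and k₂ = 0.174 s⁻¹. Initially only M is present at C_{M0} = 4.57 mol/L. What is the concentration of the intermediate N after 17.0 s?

For first-order series with pure M initially, C_N(t) = k₁C_{M0}/(k₂−k₁)·(e^(−k₁t) − e^(−k₂t)).
e^(−k₁t) = e^(−0.101×17.0) = e^(−1.717) = 0.1796; e^(−k₂t) = e^(−2.958) = 0.05192.
C_N = 0.101×4.57/(0.174−0.101) × (0.1796−0.05192) = 6.323×0.1277 = 0.8073 mol/L.

0.807 mol/L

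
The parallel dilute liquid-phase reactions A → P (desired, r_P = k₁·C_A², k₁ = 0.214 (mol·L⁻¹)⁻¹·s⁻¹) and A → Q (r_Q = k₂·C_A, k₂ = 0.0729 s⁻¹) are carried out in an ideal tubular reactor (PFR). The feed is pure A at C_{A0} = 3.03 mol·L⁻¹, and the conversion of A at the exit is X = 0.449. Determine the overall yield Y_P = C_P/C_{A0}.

0.391

C_A = C_{A0}(1−X) = 1.670 mol·L⁻¹.
Along a PFR/batch, dC_Q/dC_A = −r_Q/(r_P+r_Q) = −k₂/(k₂+k₁·C_A).
Integrating from C_{A0} to C_A: C_Q = (0.0729/0.214)·ln[(0.0729+0.214·3.03)/(0.0729+0.214·1.67)] = 0.3407·ln(0.7213/0.4302) = 0.1761 mol·L⁻¹.
Then C_P = (C_{A0}−C_A) − C_Q = 1.360 − 0.1761 = 1.184 mol·L⁻¹.
Y_P = C_P/C_{A0} = 1.184/3.03 = 0.391.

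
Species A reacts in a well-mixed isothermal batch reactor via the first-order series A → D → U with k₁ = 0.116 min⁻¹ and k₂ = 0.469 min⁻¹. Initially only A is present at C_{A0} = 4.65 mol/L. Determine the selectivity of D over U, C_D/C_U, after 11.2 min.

Solving the coupled first-order balances gives C_D(t) = [k₁/(k₂−k₁)]·C_{A0}·(e^(−k₁t) − e^(−k₂t)).
e^(−k₁t) = e^(−0.116×11.2) = e^(−1.299) = 0.2727; e^(−k₂t) = e^(−5.253) = 0.005233.
C_D = 0.116×4.65/(0.469−0.116) × (0.2727−0.005233) = 1.528×0.2675 = 0.4088 mol/L.
C_A = C_{A0}e^(−k₁t) = 1.268 mol/L, so C_U = C_{A0}−C_A−C_D = 2.973 mol/L; C_D/C_U = 0.137.

0.137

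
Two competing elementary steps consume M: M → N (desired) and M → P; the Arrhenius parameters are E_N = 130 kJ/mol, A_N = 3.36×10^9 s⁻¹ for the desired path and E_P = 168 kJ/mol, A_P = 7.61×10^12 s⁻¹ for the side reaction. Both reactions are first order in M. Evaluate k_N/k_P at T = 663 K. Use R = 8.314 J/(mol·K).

Since both paths have the same order in M, the concentration cancels and S_{N/P} = k_N/k_P = (A_N/A_P)·exp[(E_P−E_N)/(RT)].
(E_P−E_N)/(RT) = (168−130)×10³/(8.314×663) = 38000/5512 = 6.894.
k_N/k_P = (3.36×10^9/7.61×10^12)·exp(6.894) = 4.415×10^-4 × 986.2 = 0.435.
Since E_N < E_P, lowering the temperature improves selectivity toward N.

0.435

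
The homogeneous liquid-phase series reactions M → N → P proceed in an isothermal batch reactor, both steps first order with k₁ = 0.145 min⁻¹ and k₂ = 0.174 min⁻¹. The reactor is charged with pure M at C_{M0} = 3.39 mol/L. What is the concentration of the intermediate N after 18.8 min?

The intermediate concentration in a first-order A→B→C sequence is C_N = k₁C_{M0}(e^(−k₁t) − e^(−k₂t))/(k₂−k₁).
e^(−k₁t) = e^(−0.145×18.8) = e^(−2.726) = 0.06548; e^(−k₂t) = e^(−3.271) = 0.03796.
C_N = 0.145×3.39/(0.174−0.145) × (0.06548−0.03796) = 16.95×0.02752 = 0.4665 mol/L.

0.466 mol/L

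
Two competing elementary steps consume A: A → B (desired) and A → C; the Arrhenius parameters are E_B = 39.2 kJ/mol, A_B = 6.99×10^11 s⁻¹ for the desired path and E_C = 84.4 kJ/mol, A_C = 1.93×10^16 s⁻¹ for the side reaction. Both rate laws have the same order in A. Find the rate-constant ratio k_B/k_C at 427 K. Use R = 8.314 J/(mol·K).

k_B/k_C = (A_B/A_C)·exp[−(E_B−E_C)/(RT)] = (A_B/A_C)·exp[(E_C−E_B)/(RT)].
(E_C−E_B)/(RT) = (84.4−39.2)×10³/(8.314×427) = 45200/3550 = 12.73.
k_B/k_C = (6.99×10^11/1.93×10^16)·exp(12.73) = 3.622×10^-5 × 3.384×10^5 = 12.3.

12.3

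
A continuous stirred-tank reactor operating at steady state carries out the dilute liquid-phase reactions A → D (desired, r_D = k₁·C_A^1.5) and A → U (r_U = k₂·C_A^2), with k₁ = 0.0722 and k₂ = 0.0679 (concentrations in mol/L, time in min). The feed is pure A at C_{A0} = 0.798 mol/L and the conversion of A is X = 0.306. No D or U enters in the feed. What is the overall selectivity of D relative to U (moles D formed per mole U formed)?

Exit C_A = C_{A0}(1−X) = 0.798×0.694 = 0.5538 mol/L.
A CSTR operates uniformly at the exit composition, giving r_D = 0.02976 and r_U = 0.02083 (each k·C_A^n at C_A = 0.5538).
Overall selectivity = C_D/C_U = r_Dτ/(r_Uτ) = r_D/r_U = 1.43.

1.43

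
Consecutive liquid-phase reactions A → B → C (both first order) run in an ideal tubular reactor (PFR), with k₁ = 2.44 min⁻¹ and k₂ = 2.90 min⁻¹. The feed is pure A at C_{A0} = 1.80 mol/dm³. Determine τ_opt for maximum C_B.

0.375 min

For first-order series the maximum of C_B occurs at τ_opt = ln(k₂/k₁)/(k₂−k₁).
= ln(2.90/2.44)/(2.90−2.44) = ln(1.189)/0.4600 = 0.1727/0.4600 = 0.375 min.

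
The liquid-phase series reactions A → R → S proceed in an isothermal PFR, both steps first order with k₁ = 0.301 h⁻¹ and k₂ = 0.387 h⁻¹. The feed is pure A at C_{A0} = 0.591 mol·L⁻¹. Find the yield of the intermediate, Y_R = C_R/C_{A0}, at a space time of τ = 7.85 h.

0.162

Solving the coupled first-order balances gives C_R(τ) = [k₁/(k₂−k₁)]·C_{A0}·(e^(−k₁τ) − e^(−k₂τ)).
e^(−k₁τ) = e^(−0.301×7.85) = e^(−2.363) = 0.09415; e^(−k₂τ) = e^(−3.038) = 0.04793.
C_R = 0.301×0.591/(0.387−0.301) × (0.09415−0.04793) = 2.068×0.04622 = 0.09560 mol·L⁻¹.
Y_R = C_R/C_{A0} = 0.09560/0.591 = 0.162.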